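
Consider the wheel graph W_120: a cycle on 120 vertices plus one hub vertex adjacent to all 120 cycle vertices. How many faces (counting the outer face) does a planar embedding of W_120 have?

121

W_120 has V = 120 + 1 = 121 vertices and E = 2·120 = 240 edges.
By Euler's formula F = 2 − V + E = 2 − 121 + 240 = 121.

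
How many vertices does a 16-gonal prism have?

32

A prism on an n-gon has two n-gon bases and n rectangular sides: V = 2·16 = 32, E = 3·16 = 48, F = 16 + 2 = 18.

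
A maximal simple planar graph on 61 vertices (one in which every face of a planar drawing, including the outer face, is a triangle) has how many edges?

In a plane triangulation 3F = 2E and V − E + F = 2, so E = 3V − 6 = 3·61 − 6 = 177.

177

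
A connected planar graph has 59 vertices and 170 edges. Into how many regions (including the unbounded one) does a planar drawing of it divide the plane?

Euler's formula for a connected plane graph: V − E + F = 2, so F = 2 − 59 + 170 = 113.

113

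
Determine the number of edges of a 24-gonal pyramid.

48

A pyramid on an n-gon base has one n-gon and n triangles: V = 24 + 1 = 25, E = 2·24 = 48, F = 24 + 1 = 25.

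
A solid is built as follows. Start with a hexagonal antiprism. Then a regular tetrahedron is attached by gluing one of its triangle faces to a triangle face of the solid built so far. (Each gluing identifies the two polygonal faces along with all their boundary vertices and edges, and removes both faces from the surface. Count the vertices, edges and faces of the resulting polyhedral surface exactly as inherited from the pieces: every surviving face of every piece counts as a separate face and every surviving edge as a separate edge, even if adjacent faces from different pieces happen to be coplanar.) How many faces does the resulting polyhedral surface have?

16

A hexagonal antiprism: V=12, E=24, F=14.
Attach a regular tetrahedron (V=4, E=6, F=4) along a 3-gon: merge 3 vertices and 3 edges, delete both glued faces → V=13, E=27, F=16.
Check: V − E + F = 13 − 27 + 16 = 2.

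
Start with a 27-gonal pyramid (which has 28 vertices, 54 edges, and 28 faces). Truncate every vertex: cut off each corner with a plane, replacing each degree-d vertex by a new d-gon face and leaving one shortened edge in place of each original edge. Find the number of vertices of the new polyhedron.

Truncation replaces each original edge-end by a new vertex, so V′ = 2E = 108.
Each original edge survives, and each old vertex of degree d contributes d new edges; summing degrees gives Σd = 2E, so E′ = E + 2E = 3E = 162.
Each original face survives and each original vertex becomes one new face: F′ = F + V = 56.

108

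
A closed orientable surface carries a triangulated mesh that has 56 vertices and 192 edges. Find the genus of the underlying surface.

Every face is a triangle and each edge borders two faces, so 3F = 2·192, giving F = 128.
χ = V − E + F = 56 − 192 + 128 = -8.
For a closed orientable surface χ = 2 − 2g, so g = (2 − (-8))/2 = 5.

5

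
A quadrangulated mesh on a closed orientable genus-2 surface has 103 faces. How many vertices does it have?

101

χ = 2 − 2·2 = -2, and every face is a square so 4F = 2E.
E = 4·103/2 = 206. Then V = -2 + E − F = -2 + 206 − 103 = 101.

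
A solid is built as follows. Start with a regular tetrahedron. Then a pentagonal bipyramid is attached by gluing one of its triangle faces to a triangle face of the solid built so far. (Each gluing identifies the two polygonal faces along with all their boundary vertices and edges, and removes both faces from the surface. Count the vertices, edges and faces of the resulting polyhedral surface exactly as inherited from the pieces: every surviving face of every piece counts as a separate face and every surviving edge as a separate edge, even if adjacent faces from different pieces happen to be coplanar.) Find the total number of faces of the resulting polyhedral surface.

12

A regular tetrahedron: V=4, E=6, F=4.
Attach a pentagonal bipyramid (V=7, E=15, F=10) along a 3-gon: merge 3 vertices and 3 edges, delete both glued faces → V=8, E=18, F=12.
Check: V − E + F = 8 − 18 + 12 = 2.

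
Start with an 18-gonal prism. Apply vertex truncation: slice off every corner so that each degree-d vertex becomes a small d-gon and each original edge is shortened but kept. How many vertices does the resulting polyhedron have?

108

The base solid has V = 36, E = 54, F = 20.
Truncation replaces each original edge-end by a new vertex, so V′ = 2E = 108.
Each original edge survives, and each old vertex of degree d contributes d new edges; summing degrees gives Σd = 2E, so E′ = E + 2E = 3E = 162.
Each original face survives and each original vertex becomes one new face: F′ = F + V = 56.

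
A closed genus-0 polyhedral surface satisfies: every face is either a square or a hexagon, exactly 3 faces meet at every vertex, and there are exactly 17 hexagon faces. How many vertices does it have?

Let x be the number of squares; then F = 17 + x.
Edge–face incidences: 2E = 6·17 + 4·x = 102 + 4x.
Every vertex has degree 3, so 3V = 2E.
Euler: V − E + F = 2 ⇒ (2E)/3 − E + (17 + x) = 2.
Multiply by 6: 2·(2E) − 3·(2E) + 6·(17 + x) = 12, i.e. 102 + 6x − (102 + 4x) = 12.
Collecting terms: 2x = 12, so x = 6.
Then 2E = 102 + 4·6 = 126, so E = 63, V = 2E/3 = 42, F = 17 + 6 = 23.

42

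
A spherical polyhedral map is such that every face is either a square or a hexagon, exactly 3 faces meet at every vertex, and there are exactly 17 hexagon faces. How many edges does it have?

Let x be the number of squares; then F = 17 + x.
Edge–face incidences: 2E = 6·17 + 4·x = 102 + 4x.
Every vertex has degree 3, so 3V = 2E.
Euler: V − E + F = 2 ⇒ (2E)/3 − E + (17 + x) = 2.
Multiply by 6: 2·(2E) − 3·(2E) + 6·(17 + x) = 12, i.e. 102 + 6x − (102 + 4x) = 12.
Collecting terms: 2x = 12, so x = 6.
Then 2E = 102 + 4·6 = 126, so E = 63, V = 2E/3 = 42, F = 17 + 6 = 23.

63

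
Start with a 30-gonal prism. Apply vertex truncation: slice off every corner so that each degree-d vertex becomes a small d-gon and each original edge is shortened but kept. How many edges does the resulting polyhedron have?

The base solid has V = 60, E = 90, F = 32.
Truncation replaces each original edge-end by a new vertex, so V′ = 2E = 180.
Each original edge survives, and each old vertex of degree d contributes d new edges; summing degrees gives Σd = 2E, so E′ = E + 2E = 3E = 270.
Each original face survives and each original vertex becomes one new face: F′ = F + V = 92.

270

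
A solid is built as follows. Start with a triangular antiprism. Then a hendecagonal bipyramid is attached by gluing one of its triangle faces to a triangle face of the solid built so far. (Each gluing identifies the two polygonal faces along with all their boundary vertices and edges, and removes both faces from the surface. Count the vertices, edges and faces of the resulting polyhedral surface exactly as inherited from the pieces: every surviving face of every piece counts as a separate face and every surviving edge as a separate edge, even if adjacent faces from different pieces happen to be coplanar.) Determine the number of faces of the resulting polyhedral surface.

A triangular antiprism: V=6, E=12, F=8.
Attach a hendecagonal bipyramid (V=13, E=33, F=22) along a 3-gon: merge 3 vertices and 3 edges, delete both glued faces → V=16, E=42, F=28.
Check: V − E + F = 16 − 42 + 28 = 2.

28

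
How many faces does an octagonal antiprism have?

18

An antiprism on an n-gon has two n-gon caps and 2n triangles: V = 2·8 = 16, E = 4·8 = 32, F = 2·8 + 2 = 18.
Check: V − E + F = 16 − 32 + 18 = 2.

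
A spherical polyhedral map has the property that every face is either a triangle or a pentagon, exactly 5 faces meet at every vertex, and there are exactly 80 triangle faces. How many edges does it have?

150

Let x be the number of pentagons; then F = 80 + x.
Edge–face incidences: 2E = 3·80 + 5·x = 240 + 5x.
Every vertex has degree 5, so 5V = 2E.
Euler: V − E + F = 2 ⇒ (2E)/5 − E + (80 + x) = 2.
Multiply by 10: 2·(2E) − 5·(2E) + 10·(80 + x) = 20, i.e. 800 + 10x − 3·(240 + 5x) = 20.
Collecting terms: −5x + 80 = 20, so −5x = −60, so x = 12.
Then 2E = 240 + 5·12 = 300, so E = 150, V = 2E/5 = 60, F = 80 + 12 = 92.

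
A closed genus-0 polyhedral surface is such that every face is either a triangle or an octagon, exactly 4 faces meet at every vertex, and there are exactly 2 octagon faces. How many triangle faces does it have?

16

Let x be the number of triangles; then F = 2 + x.
Edge–face incidences: 2E = 8·2 + 3·x = 16 + 3x.
Every vertex has degree 4, so 4V = 2E.
Euler: V − E + F = 2 ⇒ (2E)/4 − E + (2 + x) = 2.
Multiply by 8: 2·(2E) − 4·(2E) + 8·(2 + x) = 16, i.e. 16 + 8x − 2·(16 + 3x) = 16.
Collecting terms: 2x − 16 = 16, so 2x = 32, so x = 16.
Then 2E = 16 + 3·16 = 64, so E = 32, V = 2E/4 = 16, F = 2 + 16 = 18.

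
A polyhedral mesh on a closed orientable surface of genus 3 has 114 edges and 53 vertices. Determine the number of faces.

57

For a closed orientable surface of genus 3, χ = 2 − 2·3 = -4.
F = -4 − V + E = -4 − 53 + 114 = 57.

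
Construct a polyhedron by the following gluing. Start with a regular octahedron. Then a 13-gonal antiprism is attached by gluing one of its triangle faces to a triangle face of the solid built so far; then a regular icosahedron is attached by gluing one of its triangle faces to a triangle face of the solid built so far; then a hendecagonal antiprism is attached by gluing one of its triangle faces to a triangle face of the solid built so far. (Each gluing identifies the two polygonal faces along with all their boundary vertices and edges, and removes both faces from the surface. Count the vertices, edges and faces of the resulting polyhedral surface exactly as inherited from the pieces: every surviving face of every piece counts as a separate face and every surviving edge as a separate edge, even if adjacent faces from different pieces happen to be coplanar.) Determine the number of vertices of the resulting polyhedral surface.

57

A regular octahedron: V=6, E=12, F=8.
Attach a 13-gonal antiprism (V=26, E=52, F=28) along a 3-gon: merge 3 vertices and 3 edges, delete both glued faces → V=29, E=61, F=34.
Attach a regular icosahedron (V=12, E=30, F=20) along a 3-gon: merge 3 vertices and 3 edges, delete both glued faces → V=38, E=88, F=52.
Attach a hendecagonal antiprism (V=22, E=44, F=24) along a 3-gon: merge 3 vertices and 3 edges, delete both glued faces → V=57, E=129, F=74.
Check: V − E + F = 57 − 129 + 74 = 2.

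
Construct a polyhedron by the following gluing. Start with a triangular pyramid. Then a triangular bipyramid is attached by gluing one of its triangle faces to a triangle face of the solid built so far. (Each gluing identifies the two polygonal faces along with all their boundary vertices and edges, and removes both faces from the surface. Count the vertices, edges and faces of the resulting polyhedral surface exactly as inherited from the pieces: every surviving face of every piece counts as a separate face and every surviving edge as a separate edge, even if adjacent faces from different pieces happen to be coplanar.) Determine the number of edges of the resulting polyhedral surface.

A triangular pyramid: V=4, E=6, F=4.
Attach a triangular bipyramid (V=5, E=9, F=6) along a 3-gon: merge 3 vertices and 3 edges, delete both glued faces → V=6, E=12, F=8.
Check: V − E + F = 6 − 12 + 8 = 2.

12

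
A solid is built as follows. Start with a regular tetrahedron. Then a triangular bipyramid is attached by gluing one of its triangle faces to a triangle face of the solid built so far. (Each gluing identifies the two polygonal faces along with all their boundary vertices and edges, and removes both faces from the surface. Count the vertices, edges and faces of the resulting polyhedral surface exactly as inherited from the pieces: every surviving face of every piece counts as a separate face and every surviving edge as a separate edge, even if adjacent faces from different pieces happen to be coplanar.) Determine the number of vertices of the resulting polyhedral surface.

A regular tetrahedron: V=4, E=6, F=4.
Attach a triangular bipyramid (V=5, E=9, F=6) along a 3-gon: merge 3 vertices and 3 edges, delete both glued faces → V=6, E=12, F=8.
Check: V − E + F = 6 − 12 + 8 = 2.

6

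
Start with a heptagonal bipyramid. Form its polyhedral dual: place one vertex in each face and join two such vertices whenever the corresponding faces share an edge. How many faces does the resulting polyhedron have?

The base solid has V = 9, E = 21, F = 14.
The dual swaps V and F and preserves E: V′ = F = 14, E′ = E = 21, F′ = V = 9.

9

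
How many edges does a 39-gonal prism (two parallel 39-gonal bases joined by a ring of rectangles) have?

A prism on an n-gon has two n-gon bases and n rectangular sides: V = 2·39 = 78, E = 3·39 = 117, F = 39 + 2 = 41.
Check: V − E + F = 78 − 117 + 41 = 2.

117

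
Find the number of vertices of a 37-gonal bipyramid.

39

A bipyramid over an n-gon has 2n triangular faces and n + 2 vertices: V = 37 + 2 = 39, E = 3·37 = 111, F = 2·37 = 74.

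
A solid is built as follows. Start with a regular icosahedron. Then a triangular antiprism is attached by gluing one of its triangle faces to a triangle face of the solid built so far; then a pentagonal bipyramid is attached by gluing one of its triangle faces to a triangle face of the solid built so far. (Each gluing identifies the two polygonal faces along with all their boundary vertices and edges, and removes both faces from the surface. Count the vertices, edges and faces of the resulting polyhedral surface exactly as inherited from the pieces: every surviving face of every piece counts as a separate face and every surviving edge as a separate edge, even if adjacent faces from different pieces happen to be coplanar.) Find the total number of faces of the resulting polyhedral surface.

A regular icosahedron: V=12, E=30, F=20.
Attach a triangular antiprism (V=6, E=12, F=8) along a 3-gon: merge 3 vertices and 3 edges, delete both glued faces → V=15, E=39, F=26.
Attach a pentagonal bipyramid (V=7, E=15, F=10) along a 3-gon: merge 3 vertices and 3 edges, delete both glued faces → V=19, E=51, F=34.
Check: V − E + F = 19 − 51 + 34 = 2.

34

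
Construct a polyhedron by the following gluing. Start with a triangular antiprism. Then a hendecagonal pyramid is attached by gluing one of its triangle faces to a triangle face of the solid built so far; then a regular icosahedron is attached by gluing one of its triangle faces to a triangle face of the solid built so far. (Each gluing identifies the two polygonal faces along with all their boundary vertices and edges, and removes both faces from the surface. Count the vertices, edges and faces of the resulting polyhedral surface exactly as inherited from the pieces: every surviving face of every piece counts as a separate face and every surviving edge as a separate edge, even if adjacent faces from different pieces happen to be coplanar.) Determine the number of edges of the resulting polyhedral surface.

A triangular antiprism: V=6, E=12, F=8.
Attach a hendecagonal pyramid (V=12, E=22, F=12) along a 3-gon: merge 3 vertices and 3 edges, delete both glued faces → V=15, E=31, F=18.
Attach a regular icosahedron (V=12, E=30, F=20) along a 3-gon: merge 3 vertices and 3 edges, delete both glued faces → V=24, E=58, F=36.
Check: V − E + F = 24 − 58 + 36 = 2.

58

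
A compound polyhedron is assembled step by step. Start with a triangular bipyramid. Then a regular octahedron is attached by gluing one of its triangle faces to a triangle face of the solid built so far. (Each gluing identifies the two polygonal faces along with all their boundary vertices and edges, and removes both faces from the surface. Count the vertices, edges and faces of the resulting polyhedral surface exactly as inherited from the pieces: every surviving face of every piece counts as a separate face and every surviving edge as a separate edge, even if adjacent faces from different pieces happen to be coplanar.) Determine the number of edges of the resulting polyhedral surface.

A triangular bipyramid: V=5, E=9, F=6.
Attach a regular octahedron (V=6, E=12, F=8) along a 3-gon: merge 3 vertices and 3 edges, delete both glued faces → V=8, E=18, F=12.
Check: V − E + F = 8 − 18 + 12 = 2.

18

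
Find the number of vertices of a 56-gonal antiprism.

An antiprism on an n-gon has two n-gon caps and 2n triangles: V = 2·56 = 112, E = 4·56 = 224, F = 2·56 + 2 = 114.

112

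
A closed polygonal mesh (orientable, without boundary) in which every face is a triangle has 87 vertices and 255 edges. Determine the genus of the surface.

Every face is a triangle and each edge borders two faces, so 3F = 2·255, giving F = 170.
χ = V − E + F = 87 − 255 + 170 = 2.
For a closed orientable surface χ = 2 − 2g, so g = (2 − (2))/2 = 0.

0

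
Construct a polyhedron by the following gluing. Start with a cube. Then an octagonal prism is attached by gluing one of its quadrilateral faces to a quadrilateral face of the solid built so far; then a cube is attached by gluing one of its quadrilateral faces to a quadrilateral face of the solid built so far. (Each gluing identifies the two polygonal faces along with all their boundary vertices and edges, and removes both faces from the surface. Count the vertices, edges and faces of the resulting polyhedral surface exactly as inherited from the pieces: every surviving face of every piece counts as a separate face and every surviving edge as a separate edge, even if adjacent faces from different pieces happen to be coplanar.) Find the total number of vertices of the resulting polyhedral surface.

24

A cube: V=8, E=12, F=6.
Attach an octagonal prism (V=16, E=24, F=10) along a 4-gon: merge 4 vertices and 4 edges, delete both glued faces → V=20, E=32, F=14.
Attach a cube (V=8, E=12, F=6) along a 4-gon: merge 4 vertices and 4 edges, delete both glued faces → V=24, E=40, F=18.
Check: V − E + F = 24 − 40 + 18 = 2.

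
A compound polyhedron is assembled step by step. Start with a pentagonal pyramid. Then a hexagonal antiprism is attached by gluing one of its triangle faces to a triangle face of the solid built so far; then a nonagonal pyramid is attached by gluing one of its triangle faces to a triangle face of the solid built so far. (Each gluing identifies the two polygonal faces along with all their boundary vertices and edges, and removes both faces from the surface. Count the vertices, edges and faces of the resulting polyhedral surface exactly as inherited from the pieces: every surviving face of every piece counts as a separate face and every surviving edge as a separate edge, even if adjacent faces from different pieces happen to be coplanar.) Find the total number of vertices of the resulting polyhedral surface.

22

A pentagonal pyramid: V=6, E=10, F=6.
Attach a hexagonal antiprism (V=12, E=24, F=14) along a 3-gon: merge 3 vertices and 3 edges, delete both glued faces → V=15, E=31, F=18.
Attach a nonagonal pyramid (V=10, E=18, F=10) along a 3-gon: merge 3 vertices and 3 edges, delete both glued faces → V=22, E=46, F=26.
Check: V − E + F = 22 − 46 + 26 = 2.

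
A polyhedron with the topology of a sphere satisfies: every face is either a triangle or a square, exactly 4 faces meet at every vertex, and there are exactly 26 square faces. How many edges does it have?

64

Let x be the number of triangles; then F = 26 + x.
Edge–face incidences: 2E = 4·26 + 3·x = 104 + 3x.
Every vertex has degree 4, so 4V = 2E.
Euler: V − E + F = 2 ⇒ (2E)/4 − E + (26 + x) = 2.
Multiply by 8: 2·(2E) − 4·(2E) + 8·(26 + x) = 16, i.e. 208 + 8x − 2·(104 + 3x) = 16.
Collecting terms: 2x = 16, so x = 8.
Then 2E = 104 + 3·8 = 128, so E = 64, V = 2E/4 = 32, F = 26 + 8 = 34.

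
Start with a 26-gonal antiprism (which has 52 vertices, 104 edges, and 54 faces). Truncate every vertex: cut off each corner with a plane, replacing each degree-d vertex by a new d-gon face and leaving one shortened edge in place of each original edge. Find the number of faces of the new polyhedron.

106

Truncation replaces each original edge-end by a new vertex, so V′ = 2E = 208.
Each original edge survives, and each old vertex of degree d contributes d new edges; summing degrees gives Σd = 2E, so E′ = E + 2E = 3E = 312.
Each original face survives and each original vertex becomes one new face: F′ = F + V = 106.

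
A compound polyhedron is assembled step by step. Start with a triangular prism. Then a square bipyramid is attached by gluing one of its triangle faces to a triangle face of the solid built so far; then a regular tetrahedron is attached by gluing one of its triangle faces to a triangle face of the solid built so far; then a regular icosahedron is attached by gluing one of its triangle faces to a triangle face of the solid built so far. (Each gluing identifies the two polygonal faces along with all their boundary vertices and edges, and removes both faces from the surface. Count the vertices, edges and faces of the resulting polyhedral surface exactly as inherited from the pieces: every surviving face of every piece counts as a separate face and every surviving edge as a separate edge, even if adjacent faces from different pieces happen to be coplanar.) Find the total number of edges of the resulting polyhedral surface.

A triangular prism: V=6, E=9, F=5.
Attach a square bipyramid (V=6, E=12, F=8) along a 3-gon: merge 3 vertices and 3 edges, delete both glued faces → V=9, E=18, F=11.
Attach a regular tetrahedron (V=4, E=6, F=4) along a 3-gon: merge 3 vertices and 3 edges, delete both glued faces → V=10, E=21, F=13.
Attach a regular icosahedron (V=12, E=30, F=20) along a 3-gon: merge 3 vertices and 3 edges, delete both glued faces → V=19, E=48, F=31.
Check: V − E + F = 19 − 48 + 31 = 2.

48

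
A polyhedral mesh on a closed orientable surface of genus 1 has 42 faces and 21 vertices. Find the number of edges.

For a closed orientable surface of genus 1, χ = 2 − 2·1 = 0.
E = V + F − (0) = 21 + 42 − (0) = 63.

63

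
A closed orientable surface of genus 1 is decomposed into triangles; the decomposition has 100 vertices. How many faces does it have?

200

χ = 2 − 2·1 = 0, and every face is a triangle so 3F = 2E.
V − E + F = 0 with E = 3F/2 gives 100 − (3/2 − 1)·F = 0, so F = 200 and E = 300.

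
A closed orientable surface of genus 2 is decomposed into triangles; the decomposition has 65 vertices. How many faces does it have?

χ = 2 − 2·2 = -2, and every face is a triangle so 3F = 2E.
V − E + F = -2 with E = 3F/2 gives 65 − (3/2 − 1)·F = -2, so F = 134 and E = 201.

134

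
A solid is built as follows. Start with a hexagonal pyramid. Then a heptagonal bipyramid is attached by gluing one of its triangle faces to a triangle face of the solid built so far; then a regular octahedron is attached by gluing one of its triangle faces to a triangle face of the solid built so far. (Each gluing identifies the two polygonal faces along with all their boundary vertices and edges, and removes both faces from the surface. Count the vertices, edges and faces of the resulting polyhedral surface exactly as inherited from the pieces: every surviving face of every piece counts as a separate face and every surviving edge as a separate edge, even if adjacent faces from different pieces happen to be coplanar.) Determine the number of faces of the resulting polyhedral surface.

A hexagonal pyramid: V=7, E=12, F=7.
Attach a heptagonal bipyramid (V=9, E=21, F=14) along a 3-gon: merge 3 vertices and 3 edges, delete both glued faces → V=13, E=30, F=19.
Attach a regular octahedron (V=6, E=12, F=8) along a 3-gon: merge 3 vertices and 3 edges, delete both glued faces → V=16, E=39, F=25.
Check: V − E + F = 16 − 39 + 25 = 2.

25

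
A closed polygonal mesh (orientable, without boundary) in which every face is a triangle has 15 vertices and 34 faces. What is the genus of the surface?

2

Every face is a triangle, so 2E = 3·34 = 102, giving E = 51.
χ = V − E + F = 15 − 51 + 34 = -2.
For a closed orientable surface χ = 2 − 2g, so g = (2 − (-2))/2 = 2.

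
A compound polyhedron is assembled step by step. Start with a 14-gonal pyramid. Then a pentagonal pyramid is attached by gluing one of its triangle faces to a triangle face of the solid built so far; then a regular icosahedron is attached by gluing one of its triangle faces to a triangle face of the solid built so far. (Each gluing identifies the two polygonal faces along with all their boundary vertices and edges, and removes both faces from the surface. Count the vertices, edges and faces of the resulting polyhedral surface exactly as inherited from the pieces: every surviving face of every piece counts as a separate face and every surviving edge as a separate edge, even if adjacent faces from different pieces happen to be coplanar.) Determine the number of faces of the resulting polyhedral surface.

37

A 14-gonal pyramid: V=15, E=28, F=15.
Attach a pentagonal pyramid (V=6, E=10, F=6) along a 3-gon: merge 3 vertices and 3 edges, delete both glued faces → V=18, E=35, F=19.
Attach a regular icosahedron (V=12, E=30, F=20) along a 3-gon: merge 3 vertices and 3 edges, delete both glued faces → V=27, E=62, F=37.
Check: V − E + F = 27 − 62 + 37 = 2.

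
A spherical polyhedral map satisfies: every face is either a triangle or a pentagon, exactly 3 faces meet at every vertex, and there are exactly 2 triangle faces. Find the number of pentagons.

Let x be the number of pentagons; then F = 2 + x.
Edge–face incidences: 2E = 3·2 + 5·x = 6 + 5x.
Every vertex has degree 3, so 3V = 2E.
Euler: V − E + F = 2 ⇒ (2E)/3 − E + (2 + x) = 2.
Multiply by 6: 2·(2E) − 3·(2E) + 6·(2 + x) = 12, i.e. 12 + 6x − (6 + 5x) = 12.
Collecting terms: x + 6 = 12, so x = 6.
Then 2E = 6 + 5·6 = 36, so E = 18, V = 2E/3 = 12, F = 2 + 6 = 8.

6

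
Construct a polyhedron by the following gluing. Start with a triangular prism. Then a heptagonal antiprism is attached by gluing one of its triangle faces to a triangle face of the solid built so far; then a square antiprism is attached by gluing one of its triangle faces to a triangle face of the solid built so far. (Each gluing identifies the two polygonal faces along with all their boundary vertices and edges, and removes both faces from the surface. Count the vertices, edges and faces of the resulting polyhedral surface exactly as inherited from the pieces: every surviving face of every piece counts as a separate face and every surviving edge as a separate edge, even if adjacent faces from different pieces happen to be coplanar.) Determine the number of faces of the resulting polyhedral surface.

A triangular prism: V=6, E=9, F=5.
Attach a heptagonal antiprism (V=14, E=28, F=16) along a 3-gon: merge 3 vertices and 3 edges, delete both glued faces → V=17, E=34, F=19.
Attach a square antiprism (V=8, E=16, F=10) along a 3-gon: merge 3 vertices and 3 edges, delete both glued faces → V=22, E=47, F=27.
Check: V − E + F = 22 − 47 + 27 = 2.

27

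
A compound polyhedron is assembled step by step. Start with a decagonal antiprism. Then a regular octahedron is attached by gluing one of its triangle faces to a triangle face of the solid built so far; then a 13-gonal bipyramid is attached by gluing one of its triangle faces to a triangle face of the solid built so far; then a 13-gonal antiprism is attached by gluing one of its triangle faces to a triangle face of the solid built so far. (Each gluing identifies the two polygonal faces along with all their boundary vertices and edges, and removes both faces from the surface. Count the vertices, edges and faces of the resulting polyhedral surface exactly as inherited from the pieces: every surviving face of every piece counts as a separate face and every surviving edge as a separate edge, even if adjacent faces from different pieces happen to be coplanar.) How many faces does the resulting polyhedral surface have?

78

A decagonal antiprism: V=20, E=40, F=22.
Attach a regular octahedron (V=6, E=12, F=8) along a 3-gon: merge 3 vertices and 3 edges, delete both glued faces → V=23, E=49, F=28.
Attach a 13-gonal bipyramid (V=15, E=39, F=26) along a 3-gon: merge 3 vertices and 3 edges, delete both glued faces → V=35, E=85, F=52.
Attach a 13-gonal antiprism (V=26, E=52, F=28) along a 3-gon: merge 3 vertices and 3 edges, delete both glued faces → V=58, E=134, F=78.
Check: V − E + F = 58 − 134 + 78 = 2.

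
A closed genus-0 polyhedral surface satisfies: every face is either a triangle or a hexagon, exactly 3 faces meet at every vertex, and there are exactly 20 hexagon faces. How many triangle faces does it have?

Let x be the number of triangles; then F = 20 + x.
Edge–face incidences: 2E = 6·20 + 3·x = 120 + 3x.
Every vertex has degree 3, so 3V = 2E.
Euler: V − E + F = 2 ⇒ (2E)/3 − E + (20 + x) = 2.
Multiply by 6: 2·(2E) − 3·(2E) + 6·(20 + x) = 12, i.e. 120 + 6x − (120 + 3x) = 12.
Collecting terms: 3x = 12, so x = 4.
Then 2E = 120 + 3·4 = 132, so E = 66, V = 2E/3 = 44, F = 20 + 4 = 24.

4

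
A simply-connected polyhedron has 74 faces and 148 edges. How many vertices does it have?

Here V − E + F = 2.
V = 2 + E − F = 2 + 148 − 74 = 76.

76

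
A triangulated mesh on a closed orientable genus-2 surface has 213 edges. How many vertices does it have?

χ = 2 − 2·2 = -2, and every face is a triangle so 3F = 2E.
F = 2E/3 = 142. Then V = -2 + E − F = -2 + 213 − 142 = 69.

69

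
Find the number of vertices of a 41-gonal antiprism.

82

An antiprism on an n-gon has two n-gon caps and 2n triangles: V = 2·41 = 82, E = 4·41 = 164, F = 2·41 + 2 = 84.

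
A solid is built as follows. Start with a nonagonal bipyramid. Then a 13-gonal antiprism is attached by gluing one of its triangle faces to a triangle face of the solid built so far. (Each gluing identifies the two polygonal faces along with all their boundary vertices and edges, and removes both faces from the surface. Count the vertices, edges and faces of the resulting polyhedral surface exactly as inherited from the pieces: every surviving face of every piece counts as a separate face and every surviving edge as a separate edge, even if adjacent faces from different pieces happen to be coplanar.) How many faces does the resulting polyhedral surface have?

44

A nonagonal bipyramid: V=11, E=27, F=18.
Attach a 13-gonal antiprism (V=26, E=52, F=28) along a 3-gon: merge 3 vertices and 3 edges, delete both glued faces → V=34, E=76, F=44.
Check: V − E + F = 34 − 76 + 44 = 2.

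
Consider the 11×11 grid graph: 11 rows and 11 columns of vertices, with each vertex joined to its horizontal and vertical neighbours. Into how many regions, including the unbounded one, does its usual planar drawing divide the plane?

The grid has V = 11·11 = 121 vertices and E = 11·10 + 11·10 = 220 edges.
F = 2 − V + E = 2 − 121 + 220 = 101.

101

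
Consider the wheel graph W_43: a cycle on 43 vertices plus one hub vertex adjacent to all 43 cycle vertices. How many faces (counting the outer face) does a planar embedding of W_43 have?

44

W_43 has V = 43 + 1 = 44 vertices and E = 2·43 = 86 edges.
By Euler's formula F = 2 − V + E = 2 − 44 + 86 = 44.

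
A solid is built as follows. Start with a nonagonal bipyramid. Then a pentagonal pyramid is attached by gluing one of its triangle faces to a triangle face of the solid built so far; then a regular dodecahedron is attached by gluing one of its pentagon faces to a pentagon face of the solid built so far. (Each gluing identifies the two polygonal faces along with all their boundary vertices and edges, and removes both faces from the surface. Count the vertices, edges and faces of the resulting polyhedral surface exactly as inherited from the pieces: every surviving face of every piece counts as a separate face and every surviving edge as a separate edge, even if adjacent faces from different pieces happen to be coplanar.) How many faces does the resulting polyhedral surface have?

32

A nonagonal bipyramid: V=11, E=27, F=18.
Attach a pentagonal pyramid (V=6, E=10, F=6) along a 3-gon: merge 3 vertices and 3 edges, delete both glued faces → V=14, E=34, F=22.
Attach a regular dodecahedron (V=20, E=30, F=12) along a 5-gon: merge 5 vertices and 5 edges, delete both glued faces → V=29, E=59, F=32.
Check: V − E + F = 29 − 59 + 32 = 2.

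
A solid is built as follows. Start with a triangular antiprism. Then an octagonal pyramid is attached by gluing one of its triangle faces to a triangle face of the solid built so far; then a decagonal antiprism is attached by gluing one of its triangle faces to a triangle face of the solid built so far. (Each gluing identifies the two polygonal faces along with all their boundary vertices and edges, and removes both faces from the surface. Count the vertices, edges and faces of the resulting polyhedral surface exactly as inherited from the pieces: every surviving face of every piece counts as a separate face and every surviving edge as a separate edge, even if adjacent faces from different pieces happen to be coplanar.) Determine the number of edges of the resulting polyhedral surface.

A triangular antiprism: V=6, E=12, F=8.
Attach an octagonal pyramid (V=9, E=16, F=9) along a 3-gon: merge 3 vertices and 3 edges, delete both glued faces → V=12, E=25, F=15.
Attach a decagonal antiprism (V=20, E=40, F=22) along a 3-gon: merge 3 vertices and 3 edges, delete both glued faces → V=29, E=62, F=35.
Check: V − E + F = 29 − 62 + 35 = 2.

62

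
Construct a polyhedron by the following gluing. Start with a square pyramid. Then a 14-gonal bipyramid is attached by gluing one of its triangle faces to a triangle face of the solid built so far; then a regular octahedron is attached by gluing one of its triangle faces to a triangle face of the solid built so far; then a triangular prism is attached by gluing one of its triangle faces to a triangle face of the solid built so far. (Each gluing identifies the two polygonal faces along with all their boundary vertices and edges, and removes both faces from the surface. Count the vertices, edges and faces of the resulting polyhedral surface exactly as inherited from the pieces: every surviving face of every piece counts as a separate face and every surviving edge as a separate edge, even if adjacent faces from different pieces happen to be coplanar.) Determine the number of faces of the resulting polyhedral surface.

A square pyramid: V=5, E=8, F=5.
Attach a 14-gonal bipyramid (V=16, E=42, F=28) along a 3-gon: merge 3 vertices and 3 edges, delete both glued faces → V=18, E=47, F=31.
Attach a regular octahedron (V=6, E=12, F=8) along a 3-gon: merge 3 vertices and 3 edges, delete both glued faces → V=21, E=56, F=37.
Attach a triangular prism (V=6, E=9, F=5) along a 3-gon: merge 3 vertices and 3 edges, delete both glued faces → V=24, E=62, F=40.
Check: V − E + F = 24 − 62 + 40 = 2.

40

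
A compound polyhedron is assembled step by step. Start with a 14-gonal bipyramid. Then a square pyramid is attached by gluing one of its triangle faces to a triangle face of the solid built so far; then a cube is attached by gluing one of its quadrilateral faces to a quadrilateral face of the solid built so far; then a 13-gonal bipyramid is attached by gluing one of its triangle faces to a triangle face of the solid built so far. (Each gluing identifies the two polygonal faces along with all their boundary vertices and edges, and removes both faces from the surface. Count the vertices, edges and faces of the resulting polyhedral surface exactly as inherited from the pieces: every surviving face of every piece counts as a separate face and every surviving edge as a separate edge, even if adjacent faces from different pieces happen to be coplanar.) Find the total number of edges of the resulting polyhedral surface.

A 14-gonal bipyramid: V=16, E=42, F=28.
Attach a square pyramid (V=5, E=8, F=5) along a 3-gon: merge 3 vertices and 3 edges, delete both glued faces → V=18, E=47, F=31.
Attach a cube (V=8, E=12, F=6) along a 4-gon: merge 4 vertices and 4 edges, delete both glued faces → V=22, E=55, F=35.
Attach a 13-gonal bipyramid (V=15, E=39, F=26) along a 3-gon: merge 3 vertices and 3 edges, delete both glued faces → V=34, E=91, F=59.
Check: V − E + F = 34 − 91 + 59 = 2.

91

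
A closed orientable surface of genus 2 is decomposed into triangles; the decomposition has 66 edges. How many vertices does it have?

20

χ = 2 − 2·2 = -2, and every face is a triangle so 3F = 2E.
F = 2E/3 = 44. Then V = -2 + E − F = -2 + 66 − 44 = 20.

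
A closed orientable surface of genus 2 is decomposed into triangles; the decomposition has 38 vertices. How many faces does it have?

80

χ = 2 − 2·2 = -2, and every face is a triangle so 3F = 2E.
V − E + F = -2 with E = 3F/2 gives 38 − (3/2 − 1)·F = -2, so F = 80 and E = 120.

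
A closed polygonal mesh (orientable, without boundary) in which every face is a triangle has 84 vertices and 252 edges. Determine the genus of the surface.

Every face is a triangle and each edge borders two faces, so 3F = 2·252, giving F = 168.
χ = V − E + F = 84 − 252 + 168 = 0.
For a closed orientable surface χ = 2 − 2g, so g = (2 − (0))/2 = 1.

1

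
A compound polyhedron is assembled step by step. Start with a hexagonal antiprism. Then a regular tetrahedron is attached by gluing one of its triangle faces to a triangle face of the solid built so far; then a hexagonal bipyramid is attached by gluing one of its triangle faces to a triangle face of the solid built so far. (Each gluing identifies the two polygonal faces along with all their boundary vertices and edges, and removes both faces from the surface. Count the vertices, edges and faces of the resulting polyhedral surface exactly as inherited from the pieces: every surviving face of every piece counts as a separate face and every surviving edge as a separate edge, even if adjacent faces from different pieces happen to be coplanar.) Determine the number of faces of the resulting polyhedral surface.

26

A hexagonal antiprism: V=12, E=24, F=14.
Attach a regular tetrahedron (V=4, E=6, F=4) along a 3-gon: merge 3 vertices and 3 edges, delete both glued faces → V=13, E=27, F=16.
Attach a hexagonal bipyramid (V=8, E=18, F=12) along a 3-gon: merge 3 vertices and 3 edges, delete both glued faces → V=18, E=42, F=26.
Check: V − E + F = 18 − 42 + 26 = 2.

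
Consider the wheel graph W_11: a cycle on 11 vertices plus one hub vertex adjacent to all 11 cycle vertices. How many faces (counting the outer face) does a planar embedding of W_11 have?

12

W_11 has V = 11 + 1 = 12 vertices and E = 2·11 = 22 edges.
By Euler's formula F = 2 − V + E = 2 − 12 + 22 = 12.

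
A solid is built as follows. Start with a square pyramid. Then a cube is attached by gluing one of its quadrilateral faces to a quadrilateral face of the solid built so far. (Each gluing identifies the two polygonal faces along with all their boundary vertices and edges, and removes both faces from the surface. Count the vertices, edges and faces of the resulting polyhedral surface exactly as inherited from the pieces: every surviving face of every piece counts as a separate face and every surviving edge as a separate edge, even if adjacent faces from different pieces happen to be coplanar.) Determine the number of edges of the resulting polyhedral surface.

16

A square pyramid: V=5, E=8, F=5.
Attach a cube (V=8, E=12, F=6) along a 4-gon: merge 4 vertices and 4 edges, delete both glued faces → V=9, E=16, F=9.
Check: V − E + F = 9 − 16 + 9 = 2.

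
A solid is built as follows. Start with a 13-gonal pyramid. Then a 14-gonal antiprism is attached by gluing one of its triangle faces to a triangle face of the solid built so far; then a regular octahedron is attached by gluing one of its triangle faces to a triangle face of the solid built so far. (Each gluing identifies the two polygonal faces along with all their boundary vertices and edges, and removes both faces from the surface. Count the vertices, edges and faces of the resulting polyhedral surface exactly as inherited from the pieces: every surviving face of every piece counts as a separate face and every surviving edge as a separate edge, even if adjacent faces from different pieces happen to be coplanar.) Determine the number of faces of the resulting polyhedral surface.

A 13-gonal pyramid: V=14, E=26, F=14.
Attach a 14-gonal antiprism (V=28, E=56, F=30) along a 3-gon: merge 3 vertices and 3 edges, delete both glued faces → V=39, E=79, F=42.
Attach a regular octahedron (V=6, E=12, F=8) along a 3-gon: merge 3 vertices and 3 edges, delete both glued faces → V=42, E=88, F=48.
Check: V − E + F = 42 − 88 + 48 = 2.

48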